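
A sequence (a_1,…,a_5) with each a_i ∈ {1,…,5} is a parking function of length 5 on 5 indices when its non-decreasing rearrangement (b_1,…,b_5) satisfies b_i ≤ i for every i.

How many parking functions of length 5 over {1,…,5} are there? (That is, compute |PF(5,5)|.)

1296

Count = (5+1−5)·(5+1)^{5−1} = 1 · 1296 = 1296
One tuple (2,4,2,1,4) → sorted (1,2,2,4,4): b_i ≤ i ∀i, a PF.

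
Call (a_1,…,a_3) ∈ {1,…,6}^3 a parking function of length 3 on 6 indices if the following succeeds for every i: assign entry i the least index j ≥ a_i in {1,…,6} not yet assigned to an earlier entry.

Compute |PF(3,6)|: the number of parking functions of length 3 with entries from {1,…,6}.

Count = (6−3+1)·(6+1)^(3−1) = 4 · 49 = 196 [KW]
Check (2,2,3) → sorted (2,2,3): b_i ≤ 3+i ∀i, a PF.

196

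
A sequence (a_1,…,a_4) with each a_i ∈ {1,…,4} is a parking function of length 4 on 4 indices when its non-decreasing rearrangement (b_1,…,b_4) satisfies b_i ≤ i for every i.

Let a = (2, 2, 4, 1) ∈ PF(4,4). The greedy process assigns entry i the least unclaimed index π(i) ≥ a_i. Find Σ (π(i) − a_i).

Σπ = 4·5/2 = 10 (π permutes [4]); Σa = 2+2+4+1 = 9; disp = 10−9 = 1.

1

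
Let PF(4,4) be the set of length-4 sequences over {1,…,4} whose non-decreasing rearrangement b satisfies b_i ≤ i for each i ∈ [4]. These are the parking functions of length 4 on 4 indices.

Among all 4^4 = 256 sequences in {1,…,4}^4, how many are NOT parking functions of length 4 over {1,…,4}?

131

#PF = (4−4+1)·(4+1)^(4−1) = 1×125 = 125 (Konheim–Weiss)
Example (4,4,2,3) → sorted (2,3,4,4): b_1=2>1, not a PF.
Total 256; non-PF = 256−125 = 131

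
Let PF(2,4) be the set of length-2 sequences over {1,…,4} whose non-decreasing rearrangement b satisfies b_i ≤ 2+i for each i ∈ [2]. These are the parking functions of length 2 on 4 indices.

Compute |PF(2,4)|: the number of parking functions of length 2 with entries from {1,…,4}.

15

Count = (4+1−2)·(4+1)^{2−1} = 3×5 = 15 [KW]
One tuple (4,2) → sorted (2,4): b_i ≤ 2+i ∀i, a PF.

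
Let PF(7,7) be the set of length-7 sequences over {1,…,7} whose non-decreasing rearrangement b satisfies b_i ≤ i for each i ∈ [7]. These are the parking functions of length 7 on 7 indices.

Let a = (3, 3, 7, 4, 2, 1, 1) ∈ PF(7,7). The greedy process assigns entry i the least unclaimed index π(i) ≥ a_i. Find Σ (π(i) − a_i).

Σπ(i) = 1+…+7 = 28; Σa = 3+3+7+4+2+1+1 = 21; disp = 28−21 = 7.

7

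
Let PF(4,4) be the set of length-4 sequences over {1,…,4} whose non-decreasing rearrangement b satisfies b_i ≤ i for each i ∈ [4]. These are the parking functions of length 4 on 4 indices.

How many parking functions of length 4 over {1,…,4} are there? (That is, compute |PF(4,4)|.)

Count = (4+1−4)·(4+1)^{4−1} = 1·125 = 125 [KW]
Check (2,1,2,1) → sorted (1,1,2,2): b_i ≤ i ∀i, a PF.

125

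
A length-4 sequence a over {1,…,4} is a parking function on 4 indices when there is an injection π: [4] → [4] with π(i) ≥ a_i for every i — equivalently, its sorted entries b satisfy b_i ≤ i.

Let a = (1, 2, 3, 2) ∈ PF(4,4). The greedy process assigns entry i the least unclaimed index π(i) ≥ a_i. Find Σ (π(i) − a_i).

2

Σπ(i) = 1+…+4 = 10; Σa = 1+2+3+2 = 8; disp = 10−8 = 2.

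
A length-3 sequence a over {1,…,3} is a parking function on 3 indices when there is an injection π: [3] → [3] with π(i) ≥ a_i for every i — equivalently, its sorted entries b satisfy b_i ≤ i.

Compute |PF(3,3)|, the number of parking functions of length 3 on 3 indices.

16

#PF = (3+1−3)·(3+1)^{3−1} = 1·16 = 16 (Pollak)
E.g. (1,2,3) → sorted (1,2,3): b_i ≤ i ∀i, a PF.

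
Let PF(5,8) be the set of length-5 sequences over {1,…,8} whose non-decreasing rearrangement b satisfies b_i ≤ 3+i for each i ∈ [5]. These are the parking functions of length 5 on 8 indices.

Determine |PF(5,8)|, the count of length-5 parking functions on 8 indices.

26244

|PF| = (8−5+1)·(8+1)^(5−1) = 4·6561 = 26244 (Pollak)
E.g. (3,4,8,2,3) → sorted (2,3,3,4,8): b_i ≤ 3+i ∀i, a PF.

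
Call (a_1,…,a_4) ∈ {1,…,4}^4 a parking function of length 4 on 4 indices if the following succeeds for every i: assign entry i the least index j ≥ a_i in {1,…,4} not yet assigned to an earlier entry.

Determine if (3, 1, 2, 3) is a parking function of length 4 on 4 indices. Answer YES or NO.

Rearranged: b = (1, 2, 3, 3).
  b_1=1 ≤ 1
  b_2=2 ≤ 2
  b_3=3 ≤ 3
  b_4=3 ≤ 4
All bounds hold ⇒ YES

YES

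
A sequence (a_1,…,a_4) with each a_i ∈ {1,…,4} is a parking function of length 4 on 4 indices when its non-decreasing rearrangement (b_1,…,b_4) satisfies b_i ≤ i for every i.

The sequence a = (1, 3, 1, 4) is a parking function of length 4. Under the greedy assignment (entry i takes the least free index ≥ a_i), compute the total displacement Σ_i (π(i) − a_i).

Σπ = 4·5/2 = 10 (π permutes [4]); Σa = 1+3+1+4 = 9; disp = 10−9 = 1.

1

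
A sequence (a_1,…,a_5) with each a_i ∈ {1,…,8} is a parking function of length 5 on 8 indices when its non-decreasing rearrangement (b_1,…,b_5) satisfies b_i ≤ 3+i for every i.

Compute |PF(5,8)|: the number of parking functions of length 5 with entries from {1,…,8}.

26244

|PF(5,8)| = (8+1−5)·(8+1)^{5−1} = 4 · 6561 = 26244 (Pollak)
Example (5,6,6,1,1) → sorted (1,1,5,6,6): b_i ≤ 3+i ∀i, a PF.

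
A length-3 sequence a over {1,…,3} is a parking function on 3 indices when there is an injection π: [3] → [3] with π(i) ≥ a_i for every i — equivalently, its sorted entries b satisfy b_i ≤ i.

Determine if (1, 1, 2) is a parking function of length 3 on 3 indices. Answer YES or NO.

Order a: b = (1, 1, 2).
  b_1=1 ≤ 1
  b_2=1 ≤ 2
  b_3=2 ≤ 3
All bounds hold ⇒ YES

YES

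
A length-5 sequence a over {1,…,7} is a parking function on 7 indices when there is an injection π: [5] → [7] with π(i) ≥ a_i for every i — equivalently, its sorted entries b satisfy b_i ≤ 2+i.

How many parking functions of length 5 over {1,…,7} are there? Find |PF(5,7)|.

|PF| = (7+1−5)·(7+1)^{5−1} = 3×4096 = 12288 [KW]
Check (6,6,1,3,3) → sorted (1,3,3,6,6): b_i ≤ 2+i ∀i, a PF.

12288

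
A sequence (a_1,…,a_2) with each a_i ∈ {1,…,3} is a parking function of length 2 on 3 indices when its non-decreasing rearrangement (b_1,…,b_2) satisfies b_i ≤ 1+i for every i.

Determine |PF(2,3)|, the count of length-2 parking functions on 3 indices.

#PF = (3−2+1)·(3+1)^(2−1) = 2×4 = 8 [KW]
One tuple (1,2) → sorted (1,2): b_i ≤ 1+i ∀i, a PF.

8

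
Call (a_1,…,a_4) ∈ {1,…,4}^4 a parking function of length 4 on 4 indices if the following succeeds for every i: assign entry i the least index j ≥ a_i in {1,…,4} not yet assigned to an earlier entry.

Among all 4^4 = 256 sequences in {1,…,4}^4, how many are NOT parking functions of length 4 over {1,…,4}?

131

#PF = (4+1−4)·(4+1)^{4−1} = 1×125 = 125 (Pollak)
Example (3,4,1,4) → sorted (1,3,4,4): b_2=3>2, not a PF.
Total 256; non-PF = 256−125 = 131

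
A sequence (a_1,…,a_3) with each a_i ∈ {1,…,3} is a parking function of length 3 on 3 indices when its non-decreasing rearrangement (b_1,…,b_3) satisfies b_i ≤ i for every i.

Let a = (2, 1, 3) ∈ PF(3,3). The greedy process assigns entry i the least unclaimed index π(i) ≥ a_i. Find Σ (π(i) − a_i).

Σπ = 6 ({1..3} each once); Σa = 2+1+3 = 6; disp = 6−6 = 0.

0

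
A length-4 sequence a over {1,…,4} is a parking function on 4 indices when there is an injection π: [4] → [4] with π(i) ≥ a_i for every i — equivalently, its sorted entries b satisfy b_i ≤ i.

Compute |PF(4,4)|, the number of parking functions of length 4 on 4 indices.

#PF = (4−4+1)·(4+1)^(4−1) = 1×125 = 125 (Konheim–Weiss)
Check (1,1,3,2) → sorted (1,1,2,3): b_i ≤ i ∀i, a PF.

125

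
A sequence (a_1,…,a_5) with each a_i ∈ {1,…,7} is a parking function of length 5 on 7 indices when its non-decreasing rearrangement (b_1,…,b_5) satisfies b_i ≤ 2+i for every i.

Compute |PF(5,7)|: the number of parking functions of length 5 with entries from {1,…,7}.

12288

Count = (7−5+1)·(7+1)^(5−1) = 3×4096 = 12288 [KW]
Example (7,4,2,6,5) → sorted (2,4,5,6,7): b_i ≤ 2+i ∀i, a PF.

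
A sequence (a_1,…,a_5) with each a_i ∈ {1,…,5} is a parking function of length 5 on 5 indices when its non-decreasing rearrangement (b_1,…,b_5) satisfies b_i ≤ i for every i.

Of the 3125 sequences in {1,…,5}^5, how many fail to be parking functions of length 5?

|PF| = (5−5+1)·(5+1)^(5−1) = 1 · 1296 = 1296 [KW]
Example (4,5,5,3,4) → sorted (3,4,4,5,5): b_1=3>1, not a PF.
So 3125 − 1296 = 1829 fail.

1829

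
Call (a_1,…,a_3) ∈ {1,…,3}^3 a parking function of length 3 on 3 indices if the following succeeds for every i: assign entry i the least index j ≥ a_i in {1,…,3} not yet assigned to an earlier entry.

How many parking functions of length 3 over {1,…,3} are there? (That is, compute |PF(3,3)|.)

16

|PF| = (4−3)·4^(3−1) = 1×16 = 16 (Pollak)
Example (3,2,1) → sorted (1,2,3): b_i ≤ i ∀i, a PF.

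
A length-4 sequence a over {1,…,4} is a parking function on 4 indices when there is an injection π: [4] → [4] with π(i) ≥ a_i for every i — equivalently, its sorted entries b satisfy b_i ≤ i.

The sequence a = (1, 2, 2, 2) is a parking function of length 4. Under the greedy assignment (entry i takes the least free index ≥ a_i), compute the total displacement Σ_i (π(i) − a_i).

Σπ(i) = 1+…+4 = 10; Σa = 1+2+2+2 = 7; disp = 10−7 = 3.

3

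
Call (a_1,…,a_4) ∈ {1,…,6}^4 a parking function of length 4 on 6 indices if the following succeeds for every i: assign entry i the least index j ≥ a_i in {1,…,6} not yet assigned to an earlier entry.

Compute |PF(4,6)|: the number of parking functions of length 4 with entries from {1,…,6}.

1029

Count = 3·7^3 = 3×343 = 1029 [KW]
Check (5,1,6,3) → sorted (1,3,5,6): b_i ≤ 2+i ∀i, a PF.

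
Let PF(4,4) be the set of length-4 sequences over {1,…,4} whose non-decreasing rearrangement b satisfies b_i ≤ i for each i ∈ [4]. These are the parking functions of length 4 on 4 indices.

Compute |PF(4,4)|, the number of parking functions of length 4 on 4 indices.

|PF| = (4+1−4)·(4+1)^{4−1} = 1·125 = 125 (Pollak)
E.g. (2,1,1,2) → sorted (1,1,2,2): b_i ≤ i ∀i, a PF.

125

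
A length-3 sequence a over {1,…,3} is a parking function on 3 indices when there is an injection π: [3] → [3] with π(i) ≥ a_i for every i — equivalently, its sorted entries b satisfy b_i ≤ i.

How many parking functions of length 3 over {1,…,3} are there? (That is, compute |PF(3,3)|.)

16

Count = 1·4^2 = 1 · 16 = 16 (Pollak)
E.g. (2,1,1) → sorted (1,1,2): b_i ≤ i ∀i, a PF.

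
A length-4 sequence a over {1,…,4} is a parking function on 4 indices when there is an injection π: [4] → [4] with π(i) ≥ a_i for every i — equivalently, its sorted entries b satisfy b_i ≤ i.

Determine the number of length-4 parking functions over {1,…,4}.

125

Count = (5−4)·5^(4−1) = 1 · 125 = 125 (Pollak)
Example (3,3,1,2) → sorted (1,2,3,3): b_i ≤ i ∀i, a PF.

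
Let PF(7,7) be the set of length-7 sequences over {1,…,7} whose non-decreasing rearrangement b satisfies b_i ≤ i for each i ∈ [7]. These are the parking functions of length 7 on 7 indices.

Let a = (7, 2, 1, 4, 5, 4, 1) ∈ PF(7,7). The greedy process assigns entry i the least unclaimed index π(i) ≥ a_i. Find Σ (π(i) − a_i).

4

Σπ = 7·8/2 = 28 (π permutes [7]); Σa = 7+2+1+4+5+4+1 = 24; disp = 28−24 = 4.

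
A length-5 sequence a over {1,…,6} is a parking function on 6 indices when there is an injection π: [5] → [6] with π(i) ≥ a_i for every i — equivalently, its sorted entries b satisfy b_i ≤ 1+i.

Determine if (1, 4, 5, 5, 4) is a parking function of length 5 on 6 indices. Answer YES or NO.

Order a: b = (1, 4, 4, 5, 5).
  b_1=1 ≤ 2
  b_2=4 > 3
  fails at i=2 ⇒ NO

NO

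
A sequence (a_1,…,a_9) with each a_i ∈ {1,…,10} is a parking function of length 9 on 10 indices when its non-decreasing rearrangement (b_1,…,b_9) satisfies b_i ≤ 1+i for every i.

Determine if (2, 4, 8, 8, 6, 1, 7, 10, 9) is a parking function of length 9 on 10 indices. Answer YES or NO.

NO

Sorted: b = (1, 2, 4, 6, 7, 8, 8, 9, 10).
  b_1=1 ≤ 2
  b_2=2 ≤ 3
  b_3=4 ≤ 4
  b_4=6 > 5
  fails at i=4 ⇒ NO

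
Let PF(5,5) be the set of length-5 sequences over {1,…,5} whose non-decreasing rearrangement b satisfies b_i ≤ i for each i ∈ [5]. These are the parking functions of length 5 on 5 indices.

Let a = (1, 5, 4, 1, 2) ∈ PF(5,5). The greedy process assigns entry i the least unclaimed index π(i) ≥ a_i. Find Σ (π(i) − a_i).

2

Σπ = 5·6/2 = 15 (π permutes [5]); Σa = 1+5+4+1+2 = 13; disp = 15−13 = 2.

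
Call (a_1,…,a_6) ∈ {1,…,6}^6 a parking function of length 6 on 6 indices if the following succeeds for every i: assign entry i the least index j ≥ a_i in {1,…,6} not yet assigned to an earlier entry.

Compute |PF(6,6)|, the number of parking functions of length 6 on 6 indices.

16807

#PF = 1·7^5 = 1×16807 = 16807
Example (2,4,4,4,1,2) → sorted (1,2,2,4,4,4): b_i ≤ i ∀i, a PF.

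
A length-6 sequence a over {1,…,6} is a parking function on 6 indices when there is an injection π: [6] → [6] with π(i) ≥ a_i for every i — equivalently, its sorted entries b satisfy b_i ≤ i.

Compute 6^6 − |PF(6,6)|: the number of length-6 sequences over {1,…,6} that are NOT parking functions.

29849

|PF| = (7−6)·7^(6−1) = 1×16807 = 16807 (Pollak)
Check (3,3,5,3,5,3) → sorted (3,3,3,3,5,5): b_1=3>1, not a PF.
6^6 − 16807 = 46656 − 16807 = 29849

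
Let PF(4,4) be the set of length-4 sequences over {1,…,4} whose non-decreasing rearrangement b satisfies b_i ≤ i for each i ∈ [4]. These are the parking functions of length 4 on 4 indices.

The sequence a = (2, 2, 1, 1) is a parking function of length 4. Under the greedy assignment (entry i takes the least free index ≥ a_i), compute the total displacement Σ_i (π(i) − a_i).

4

Σπ = 10 ({1..4} each once); Σa = 2+2+1+1 = 6; disp = 10−6 = 4.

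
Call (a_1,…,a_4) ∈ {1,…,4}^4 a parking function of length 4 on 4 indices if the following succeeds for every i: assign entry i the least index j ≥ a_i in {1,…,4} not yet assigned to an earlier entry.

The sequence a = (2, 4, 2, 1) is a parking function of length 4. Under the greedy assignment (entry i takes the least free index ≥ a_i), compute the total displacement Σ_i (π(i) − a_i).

Σπ = 4·5/2 = 10 (π permutes [4]); Σa = 2+4+2+1 = 9; disp = 10−9 = 1.

1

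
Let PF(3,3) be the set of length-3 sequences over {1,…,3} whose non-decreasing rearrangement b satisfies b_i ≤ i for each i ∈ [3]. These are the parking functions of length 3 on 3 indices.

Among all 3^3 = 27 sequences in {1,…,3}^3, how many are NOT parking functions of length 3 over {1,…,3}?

Count = (4−3)·4^(3−1) = 1×16 = 16 (Pollak)
Check (3,1,3) → sorted (1,3,3): b_2=3>2, not a PF.
Total 27; non-PF = 27−16 = 11

11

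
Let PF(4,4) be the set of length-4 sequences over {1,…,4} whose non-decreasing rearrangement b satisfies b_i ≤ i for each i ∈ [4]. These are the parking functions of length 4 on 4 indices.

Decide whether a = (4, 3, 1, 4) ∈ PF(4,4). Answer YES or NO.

Order a: b = (1, 3, 4, 4).
  b_1=1 ≤ 1
  b_2=3 > 2
  fails at i=2 ⇒ NO

NO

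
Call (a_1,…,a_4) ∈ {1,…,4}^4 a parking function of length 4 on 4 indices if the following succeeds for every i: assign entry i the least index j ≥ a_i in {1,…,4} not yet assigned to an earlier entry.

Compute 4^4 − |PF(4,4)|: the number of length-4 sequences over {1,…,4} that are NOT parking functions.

Count = (4−4+1)·(4+1)^(4−1) = 1 · 125 = 125 [KW]
Check (4,3,4,4) → sorted (3,4,4,4): b_1=3>1, not a PF.
Total 256; non-PF = 256−125 = 131

131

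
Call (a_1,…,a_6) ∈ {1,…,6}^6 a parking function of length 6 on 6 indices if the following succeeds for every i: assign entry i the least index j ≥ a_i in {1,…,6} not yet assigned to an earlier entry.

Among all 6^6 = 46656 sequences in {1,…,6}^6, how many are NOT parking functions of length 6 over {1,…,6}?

Count = 1·7^5 = 1×16807 = 16807 [KW]
Example (4,3,6,4,3,4) → sorted (3,3,4,4,4,6): b_1=3>1, not a PF.
So 46656 − 16807 = 29849 fail.

29849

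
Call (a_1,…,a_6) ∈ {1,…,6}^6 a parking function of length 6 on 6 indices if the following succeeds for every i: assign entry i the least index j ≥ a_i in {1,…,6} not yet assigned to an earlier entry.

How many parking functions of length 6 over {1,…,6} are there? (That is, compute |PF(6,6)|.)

#PF = (6−6+1)·(6+1)^(6−1) = 1×16807 = 16807
Check (2,2,2,1,4,5) → sorted (1,2,2,2,4,5): b_i ≤ i ∀i, a PF.

16807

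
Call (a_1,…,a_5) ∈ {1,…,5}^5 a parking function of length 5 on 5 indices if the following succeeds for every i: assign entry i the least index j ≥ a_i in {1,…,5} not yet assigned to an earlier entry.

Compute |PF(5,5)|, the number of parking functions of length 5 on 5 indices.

Count = (5+1−5)·(5+1)^{5−1} = 1 · 1296 = 1296 (Konheim–Weiss)
Check (1,1,5,3,2) → sorted (1,1,2,3,5): b_i ≤ i ∀i, a PF.

1296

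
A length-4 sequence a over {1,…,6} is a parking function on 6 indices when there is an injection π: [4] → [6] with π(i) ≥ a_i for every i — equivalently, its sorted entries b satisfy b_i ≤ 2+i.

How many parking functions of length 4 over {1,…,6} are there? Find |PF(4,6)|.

Count = (6−4+1)·(6+1)^(4−1) = 3·343 = 1029 (Pollak)
Check (3,3,5,1) → sorted (1,3,3,5): b_i ≤ 2+i ∀i, a PF.

1029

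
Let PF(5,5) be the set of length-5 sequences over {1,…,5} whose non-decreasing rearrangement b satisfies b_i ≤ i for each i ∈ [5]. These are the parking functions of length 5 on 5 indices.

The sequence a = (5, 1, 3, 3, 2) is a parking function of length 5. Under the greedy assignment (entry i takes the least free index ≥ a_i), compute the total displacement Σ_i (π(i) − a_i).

Σπ = 5·6/2 = 15 (π permutes [5]); Σa = 5+1+3+3+2 = 14; disp = 15−14 = 1.

1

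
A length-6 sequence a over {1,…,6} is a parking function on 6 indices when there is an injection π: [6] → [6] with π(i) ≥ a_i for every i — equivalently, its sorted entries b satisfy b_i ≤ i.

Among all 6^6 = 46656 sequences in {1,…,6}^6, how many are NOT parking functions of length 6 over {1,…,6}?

Count = (6+1−6)·(6+1)^{6−1} = 1 · 16807 = 16807 [KW]
Check (4,5,3,5,3,6) → sorted (3,3,4,5,5,6): b_1=3>1, not a PF.
Total 46656; non-PF = 46656−16807 = 29849

29849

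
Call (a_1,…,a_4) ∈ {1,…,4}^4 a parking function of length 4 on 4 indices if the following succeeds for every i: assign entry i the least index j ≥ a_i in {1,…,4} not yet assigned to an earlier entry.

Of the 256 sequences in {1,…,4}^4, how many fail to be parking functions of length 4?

#PF = (4−4+1)·(4+1)^(4−1) = 1·125 = 125 (Konheim–Weiss)
E.g. (1,4,4,3) → sorted (1,3,4,4): b_2=3>2, not a PF.
So 256 − 125 = 131 fail.

131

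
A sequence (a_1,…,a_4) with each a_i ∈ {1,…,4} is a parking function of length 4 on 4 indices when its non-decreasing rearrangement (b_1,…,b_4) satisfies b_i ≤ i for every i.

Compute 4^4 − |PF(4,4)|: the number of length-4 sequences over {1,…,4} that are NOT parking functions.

131

|PF(4,4)| = (5−4)·5^(4−1) = 1·125 = 125
E.g. (3,4,3,3) → sorted (3,3,3,4): b_1=3>1, not a PF.
So 256 − 125 = 131 fail.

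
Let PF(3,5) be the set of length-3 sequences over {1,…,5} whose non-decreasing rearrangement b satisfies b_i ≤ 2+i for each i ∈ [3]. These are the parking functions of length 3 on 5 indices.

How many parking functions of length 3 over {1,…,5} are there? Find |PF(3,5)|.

#PF = (5+1−3)·(5+1)^{3−1} = 3·36 = 108 [KW]
One tuple (2,3,2) → sorted (2,2,3): b_i ≤ 2+i ∀i, a PF.

108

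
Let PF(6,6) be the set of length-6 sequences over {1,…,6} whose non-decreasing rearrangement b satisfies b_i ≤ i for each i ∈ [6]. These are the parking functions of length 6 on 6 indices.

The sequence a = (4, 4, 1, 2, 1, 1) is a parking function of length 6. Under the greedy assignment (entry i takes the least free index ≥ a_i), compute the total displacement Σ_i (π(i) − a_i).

8

Σπ(i) = 1+…+6 = 21; Σa = 4+4+1+2+1+1 = 13; disp = 21−13 = 8.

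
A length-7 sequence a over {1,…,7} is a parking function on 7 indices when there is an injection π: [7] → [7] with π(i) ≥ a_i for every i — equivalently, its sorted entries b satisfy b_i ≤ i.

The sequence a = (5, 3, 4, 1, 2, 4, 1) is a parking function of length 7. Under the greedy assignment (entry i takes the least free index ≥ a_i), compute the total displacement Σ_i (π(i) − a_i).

8

Σπ = 28 ({1..7} each once); Σa = 5+3+4+1+2+4+1 = 20; disp = 28−20 = 8.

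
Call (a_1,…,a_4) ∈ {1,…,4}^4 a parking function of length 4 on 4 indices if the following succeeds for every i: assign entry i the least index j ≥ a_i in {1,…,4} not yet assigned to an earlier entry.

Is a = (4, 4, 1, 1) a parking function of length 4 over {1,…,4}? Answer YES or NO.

Rearranged: b = (1, 1, 4, 4).
  b_1=1 ≤ 1
  b_2=1 ≤ 2
  b_3=4 > 3
  fails at i=3 ⇒ NO

NO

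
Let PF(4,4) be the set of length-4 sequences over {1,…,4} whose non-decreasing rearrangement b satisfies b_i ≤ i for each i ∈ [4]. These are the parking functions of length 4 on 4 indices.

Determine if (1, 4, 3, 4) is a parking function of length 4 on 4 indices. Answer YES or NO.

Order a: b = (1, 3, 4, 4).
  b_1=1 ≤ 1
  b_2=3 > 2
  fails at i=2 ⇒ NO

NO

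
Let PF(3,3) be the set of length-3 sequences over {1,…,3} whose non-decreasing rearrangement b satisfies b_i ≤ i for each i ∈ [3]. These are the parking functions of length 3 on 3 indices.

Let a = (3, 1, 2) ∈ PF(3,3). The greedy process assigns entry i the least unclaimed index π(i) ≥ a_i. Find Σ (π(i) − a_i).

0

Σπ = 3·4/2 = 6 (π permutes [3]); Σa = 3+1+2 = 6; disp = 6−6 = 0.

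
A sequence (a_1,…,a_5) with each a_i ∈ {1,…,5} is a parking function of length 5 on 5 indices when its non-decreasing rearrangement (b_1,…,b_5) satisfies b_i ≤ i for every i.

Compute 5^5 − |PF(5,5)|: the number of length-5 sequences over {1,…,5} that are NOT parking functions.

1829

|PF| = 1·6^4 = 1×1296 = 1296
E.g. (3,3,5,5,5) → sorted (3,3,5,5,5): b_1=3>1, not a PF.
5^5 − 1296 = 3125 − 1296 = 1829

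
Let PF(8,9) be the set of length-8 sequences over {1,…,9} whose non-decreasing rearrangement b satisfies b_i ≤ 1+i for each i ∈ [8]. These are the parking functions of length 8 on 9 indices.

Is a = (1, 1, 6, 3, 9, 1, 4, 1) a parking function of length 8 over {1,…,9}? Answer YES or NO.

Order a: b = (1, 1, 1, 1, 3, 4, 6, 9).
  b_1=1 ≤ 2
  b_2=1 ≤ 3
  b_3=1 ≤ 4
  b_4=1 ≤ 5
  b_5=3 ≤ 6
  b_6=4 ≤ 7
  b_7=6 ≤ 8
  b_8=9 ≤ 9
All bounds hold ⇒ YES

YES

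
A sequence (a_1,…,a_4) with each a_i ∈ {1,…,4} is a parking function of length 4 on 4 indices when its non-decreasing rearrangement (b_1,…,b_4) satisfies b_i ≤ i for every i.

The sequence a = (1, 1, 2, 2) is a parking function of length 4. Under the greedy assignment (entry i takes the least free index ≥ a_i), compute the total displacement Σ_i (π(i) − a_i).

Σπ = 10 ({1..4} each once); Σa = 1+1+2+2 = 6; disp = 10−6 = 4.

4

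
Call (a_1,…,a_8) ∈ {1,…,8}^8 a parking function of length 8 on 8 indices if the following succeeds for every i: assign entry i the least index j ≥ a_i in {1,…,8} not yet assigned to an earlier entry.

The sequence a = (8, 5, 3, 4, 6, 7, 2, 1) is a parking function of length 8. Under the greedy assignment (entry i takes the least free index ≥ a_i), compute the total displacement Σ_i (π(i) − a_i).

0

Σπ = 8·9/2 = 36 (π permutes [8]); Σa = 8+5+3+4+6+7+2+1 = 36; disp = 36−36 = 0.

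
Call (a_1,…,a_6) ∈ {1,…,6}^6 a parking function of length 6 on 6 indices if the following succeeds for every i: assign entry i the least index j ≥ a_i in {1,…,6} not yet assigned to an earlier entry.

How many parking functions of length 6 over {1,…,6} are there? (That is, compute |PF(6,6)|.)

16807

Count = 1·7^5 = 1×16807 = 16807 [KW]
One tuple (2,3,6,3,2,1) → sorted (1,2,2,3,3,6): b_i ≤ i ∀i, a PF.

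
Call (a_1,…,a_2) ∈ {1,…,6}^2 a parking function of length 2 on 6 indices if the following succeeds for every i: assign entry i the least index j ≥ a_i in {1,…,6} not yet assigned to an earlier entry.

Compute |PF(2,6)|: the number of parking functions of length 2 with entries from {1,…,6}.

35

#PF = (7−2)·7^(2−1) = 5×7 = 35 [KW]
Check (5,6) → sorted (5,6): b_i ≤ 4+i ∀i, a PF.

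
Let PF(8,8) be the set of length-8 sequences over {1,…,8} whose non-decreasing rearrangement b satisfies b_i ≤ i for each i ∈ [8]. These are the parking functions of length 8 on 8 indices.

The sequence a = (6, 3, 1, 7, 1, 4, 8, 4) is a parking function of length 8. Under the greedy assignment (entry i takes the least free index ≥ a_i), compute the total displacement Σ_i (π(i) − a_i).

2

Σπ(i) = 1+…+8 = 36; Σa = 6+3+1+7+1+4+8+4 = 34; disp = 36−34 = 2.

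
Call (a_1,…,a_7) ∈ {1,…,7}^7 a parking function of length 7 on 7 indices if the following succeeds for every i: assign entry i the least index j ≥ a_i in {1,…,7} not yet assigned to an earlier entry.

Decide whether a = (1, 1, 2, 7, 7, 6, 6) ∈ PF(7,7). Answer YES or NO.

Rearranged: b = (1, 1, 2, 6, 6, 7, 7).
  b_1=1 ≤ 1
  b_2=1 ≤ 2
  b_3=2 ≤ 3
  b_4=6 > 4
  fails at i=4 ⇒ NO

NO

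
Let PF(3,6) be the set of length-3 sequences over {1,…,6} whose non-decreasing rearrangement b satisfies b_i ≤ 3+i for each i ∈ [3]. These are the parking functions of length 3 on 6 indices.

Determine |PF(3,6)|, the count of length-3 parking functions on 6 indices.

#PF = (7−3)·7^(3−1) = 4 · 49 = 196 (Konheim–Weiss)
E.g. (3,5,3) → sorted (3,3,5): b_i ≤ 3+i ∀i, a PF.

196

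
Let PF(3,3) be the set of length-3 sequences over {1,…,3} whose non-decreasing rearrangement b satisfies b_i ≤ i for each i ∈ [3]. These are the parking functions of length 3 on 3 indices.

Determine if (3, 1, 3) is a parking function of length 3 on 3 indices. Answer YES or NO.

Sorted: b = (1, 3, 3).
  b_1=1 ≤ 1
  b_2=3 > 2
  fails at i=2 ⇒ NO

NO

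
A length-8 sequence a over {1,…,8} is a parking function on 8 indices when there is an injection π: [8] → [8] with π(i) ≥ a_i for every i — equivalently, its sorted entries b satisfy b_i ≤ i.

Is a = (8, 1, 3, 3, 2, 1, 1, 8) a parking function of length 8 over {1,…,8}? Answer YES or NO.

NO

Order a: b = (1, 1, 1, 2, 3, 3, 8, 8).
  b_1=1 ≤ 1
  b_2=1 ≤ 2
  b_3=1 ≤ 3
  b_4=2 ≤ 4
  b_5=3 ≤ 5
  b_6=3 ≤ 6
  b_7=8 > 7
  fails at i=7 ⇒ NO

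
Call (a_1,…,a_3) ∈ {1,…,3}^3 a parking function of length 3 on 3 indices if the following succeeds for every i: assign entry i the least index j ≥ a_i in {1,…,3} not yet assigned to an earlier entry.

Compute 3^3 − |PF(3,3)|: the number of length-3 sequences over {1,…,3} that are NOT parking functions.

Count = (4−3)·4^(3−1) = 1 · 16 = 16 (Konheim–Weiss)
E.g. (3,3,3) → sorted (3,3,3): b_1=3>1, not a PF.
So 27 − 16 = 11 fail.

11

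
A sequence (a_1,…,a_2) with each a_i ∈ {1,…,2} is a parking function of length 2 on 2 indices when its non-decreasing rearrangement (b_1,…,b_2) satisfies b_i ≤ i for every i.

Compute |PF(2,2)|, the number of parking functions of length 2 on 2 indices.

|PF(2,2)| = 1·3^1 = 1 · 3 = 3 (Pollak)
Check (1,1) → sorted (1,1): b_i ≤ i ∀i, a PF.

3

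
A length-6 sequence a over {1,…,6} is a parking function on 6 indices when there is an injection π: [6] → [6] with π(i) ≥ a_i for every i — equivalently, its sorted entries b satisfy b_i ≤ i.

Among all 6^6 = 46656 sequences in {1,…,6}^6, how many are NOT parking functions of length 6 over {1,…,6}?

|PF(6,6)| = (7−6)·7^(6−1) = 1·16807 = 16807 [KW]
Example (5,6,5,3,6,5) → sorted (3,5,5,5,6,6): b_1=3>1, not a PF.
Total 46656; non-PF = 46656−16807 = 29849

29849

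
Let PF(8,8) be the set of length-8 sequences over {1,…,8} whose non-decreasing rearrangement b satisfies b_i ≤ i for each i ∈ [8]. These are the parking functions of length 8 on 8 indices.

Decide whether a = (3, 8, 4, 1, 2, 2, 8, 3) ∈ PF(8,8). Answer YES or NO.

NO

Sorted: b = (1, 2, 2, 3, 3, 4, 8, 8).
  b_1=1 ≤ 1
  b_2=2 ≤ 2
  b_3=2 ≤ 3
  b_4=3 ≤ 4
  b_5=3 ≤ 5
  b_6=4 ≤ 6
  b_7=8 > 7
  fails at i=7 ⇒ NO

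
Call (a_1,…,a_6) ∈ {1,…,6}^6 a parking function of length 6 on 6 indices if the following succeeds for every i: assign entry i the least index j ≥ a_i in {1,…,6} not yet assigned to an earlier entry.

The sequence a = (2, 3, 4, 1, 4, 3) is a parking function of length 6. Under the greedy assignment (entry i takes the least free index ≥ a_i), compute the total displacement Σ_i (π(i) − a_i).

4

Σπ = 21 ({1..6} each once); Σa = 2+3+4+1+4+3 = 17; disp = 21−17 = 4.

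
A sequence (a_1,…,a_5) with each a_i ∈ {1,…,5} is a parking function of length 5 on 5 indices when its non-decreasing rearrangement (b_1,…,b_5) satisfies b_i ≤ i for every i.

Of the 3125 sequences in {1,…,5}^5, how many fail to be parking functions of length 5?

#PF = (5−5+1)·(5+1)^(5−1) = 1×1296 = 1296 [KW]
E.g. (5,5,4,2,5) → sorted (2,4,5,5,5): b_1=2>1, not a PF.
Total 3125; non-PF = 3125−1296 = 1829

1829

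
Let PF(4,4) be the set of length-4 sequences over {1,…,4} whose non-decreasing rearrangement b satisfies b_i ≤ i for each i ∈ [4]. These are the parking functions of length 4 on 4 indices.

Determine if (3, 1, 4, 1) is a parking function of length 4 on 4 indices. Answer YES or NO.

Rearranged: b = (1, 1, 3, 4).
  b_1=1 ≤ 1
  b_2=1 ≤ 2
  b_3=3 ≤ 3
  b_4=4 ≤ 4
All bounds hold ⇒ YES

YES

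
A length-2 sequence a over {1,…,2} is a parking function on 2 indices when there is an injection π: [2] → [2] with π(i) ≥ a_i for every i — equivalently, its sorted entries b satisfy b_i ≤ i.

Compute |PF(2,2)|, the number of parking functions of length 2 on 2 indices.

Count = (3−2)·3^(2−1) = 1×3 = 3 [KW]
One tuple (1,1) → sorted (1,1): b_i ≤ i ∀i, a PF.

3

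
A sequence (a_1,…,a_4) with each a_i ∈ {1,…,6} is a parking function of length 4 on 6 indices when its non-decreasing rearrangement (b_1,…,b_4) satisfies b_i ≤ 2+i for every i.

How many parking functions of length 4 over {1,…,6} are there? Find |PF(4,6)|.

1029

#PF = 3·7^3 = 3·343 = 1029 [KW]
One tuple (2,6,4,1) → sorted (1,2,4,6): b_i ≤ 2+i ∀i, a PF.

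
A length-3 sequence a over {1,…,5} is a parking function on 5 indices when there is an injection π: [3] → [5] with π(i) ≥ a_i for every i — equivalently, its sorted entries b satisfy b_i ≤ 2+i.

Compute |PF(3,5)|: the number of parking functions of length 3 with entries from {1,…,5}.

|PF(3,5)| = 3·6^2 = 3 · 36 = 108 [KW]
Check (2,1,5) → sorted (1,2,5): b_i ≤ 2+i ∀i, a PF.

108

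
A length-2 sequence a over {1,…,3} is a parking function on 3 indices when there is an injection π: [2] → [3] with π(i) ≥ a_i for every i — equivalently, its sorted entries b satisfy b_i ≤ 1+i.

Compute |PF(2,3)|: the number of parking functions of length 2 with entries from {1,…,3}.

8

|PF| = 2·4^1 = 2 · 4 = 8 (Pollak)
One tuple (1,1) → sorted (1,1): b_i ≤ 1+i ∀i, a PF.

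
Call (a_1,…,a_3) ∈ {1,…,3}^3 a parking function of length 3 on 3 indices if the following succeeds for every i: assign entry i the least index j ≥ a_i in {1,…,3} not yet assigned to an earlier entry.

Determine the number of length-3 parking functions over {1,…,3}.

16

#PF = (3−3+1)·(3+1)^(3−1) = 1×16 = 16 [KW]
Example (3,1,1) → sorted (1,1,3): b_i ≤ i ∀i, a PF.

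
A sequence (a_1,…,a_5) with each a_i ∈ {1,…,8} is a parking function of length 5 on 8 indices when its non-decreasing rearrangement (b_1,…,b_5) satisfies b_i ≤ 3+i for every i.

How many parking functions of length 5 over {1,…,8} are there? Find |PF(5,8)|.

26244

|PF(5,8)| = (8−5+1)·(8+1)^(5−1) = 4×6561 = 26244 [KW]
One tuple (6,6,4,3,8) → sorted (3,4,6,6,8): b_i ≤ 3+i ∀i, a PF.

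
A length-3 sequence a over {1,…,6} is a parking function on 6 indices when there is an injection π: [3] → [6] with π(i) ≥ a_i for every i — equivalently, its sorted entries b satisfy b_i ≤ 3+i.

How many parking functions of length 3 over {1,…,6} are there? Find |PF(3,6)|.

#PF = (6+1−3)·(6+1)^{3−1} = 4 · 49 = 196 (Pollak)
One tuple (6,2,1) → sorted (1,2,6): b_i ≤ 3+i ∀i, a PF.

196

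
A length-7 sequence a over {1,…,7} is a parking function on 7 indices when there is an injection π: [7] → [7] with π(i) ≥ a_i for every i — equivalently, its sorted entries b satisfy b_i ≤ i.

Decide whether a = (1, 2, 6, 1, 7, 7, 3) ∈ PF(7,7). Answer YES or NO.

Order a: b = (1, 1, 2, 3, 6, 7, 7).
  b_1=1 ≤ 1
  b_2=1 ≤ 2
  b_3=2 ≤ 3
  b_4=3 ≤ 4
  b_5=6 > 5
  fails at i=5 ⇒ NO

NO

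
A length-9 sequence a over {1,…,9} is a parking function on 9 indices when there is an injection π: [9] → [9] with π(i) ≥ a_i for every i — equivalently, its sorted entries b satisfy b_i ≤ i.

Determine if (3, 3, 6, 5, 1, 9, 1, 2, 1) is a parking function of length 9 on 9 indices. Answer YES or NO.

Sorted: b = (1, 1, 1, 2, 3, 3, 5, 6, 9).
  b_1=1 ≤ 1
  b_2=1 ≤ 2
  b_3=1 ≤ 3
  b_4=2 ≤ 4
  b_5=3 ≤ 5
  b_6=3 ≤ 6
  b_7=5 ≤ 7
  b_8=6 ≤ 8
  b_9=9 ≤ 9
All bounds hold ⇒ YES

YES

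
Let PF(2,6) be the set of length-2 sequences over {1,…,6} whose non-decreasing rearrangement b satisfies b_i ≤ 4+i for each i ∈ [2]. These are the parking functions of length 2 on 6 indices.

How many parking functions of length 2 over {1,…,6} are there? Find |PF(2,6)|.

Count = (6+1−2)·(6+1)^{2−1} = 5·7 = 35 (Pollak)
E.g. (6,5) → sorted (5,6): b_i ≤ 4+i ∀i, a PF.

35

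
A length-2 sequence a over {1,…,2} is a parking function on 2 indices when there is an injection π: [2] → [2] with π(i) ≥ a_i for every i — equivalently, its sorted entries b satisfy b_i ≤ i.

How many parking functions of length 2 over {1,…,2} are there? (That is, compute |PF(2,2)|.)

3

#PF = (2−2+1)·(2+1)^(2−1) = 1×3 = 3 (Pollak)
Check (1,2) → sorted (1,2): b_i ≤ i ∀i, a PF.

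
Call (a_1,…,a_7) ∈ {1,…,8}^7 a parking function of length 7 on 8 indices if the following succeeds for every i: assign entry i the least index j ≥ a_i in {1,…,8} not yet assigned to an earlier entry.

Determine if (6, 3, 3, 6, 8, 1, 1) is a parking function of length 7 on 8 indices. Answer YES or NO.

YES

Sorted: b = (1, 1, 3, 3, 6, 6, 8).
  b_1=1 ≤ 2
  b_2=1 ≤ 3
  b_3=3 ≤ 4
  b_4=3 ≤ 5
  b_5=6 ≤ 6
  b_6=6 ≤ 7
  b_7=8 ≤ 8
All bounds hold ⇒ YES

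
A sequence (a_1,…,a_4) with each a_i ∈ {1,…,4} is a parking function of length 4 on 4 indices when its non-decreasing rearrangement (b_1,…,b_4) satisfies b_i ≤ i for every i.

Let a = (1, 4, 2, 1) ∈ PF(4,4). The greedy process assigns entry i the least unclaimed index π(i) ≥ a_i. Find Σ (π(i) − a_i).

2

Σπ = 4·5/2 = 10 (π permutes [4]); Σa = 1+4+2+1 = 8; disp = 10−8 = 2.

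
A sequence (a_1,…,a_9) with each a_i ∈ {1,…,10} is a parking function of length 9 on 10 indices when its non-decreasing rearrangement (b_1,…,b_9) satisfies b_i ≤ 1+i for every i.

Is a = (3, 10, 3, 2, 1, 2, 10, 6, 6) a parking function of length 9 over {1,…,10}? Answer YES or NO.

Sorted: b = (1, 2, 2, 3, 3, 6, 6, 10, 10).
  b_1=1 ≤ 2
  b_2=2 ≤ 3
  b_3=2 ≤ 4
  b_4=3 ≤ 5
  b_5=3 ≤ 6
  b_6=6 ≤ 7
  b_7=6 ≤ 8
  b_8=10 > 9
  fails at i=8 ⇒ NO

NO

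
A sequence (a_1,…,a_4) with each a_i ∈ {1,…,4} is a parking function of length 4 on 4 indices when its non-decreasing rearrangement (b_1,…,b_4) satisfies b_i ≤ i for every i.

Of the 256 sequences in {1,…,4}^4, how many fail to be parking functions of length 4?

|PF(4,4)| = 1·5^3 = 1·125 = 125 (Konheim–Weiss)
Example (2,2,2,4) → sorted (2,2,2,4): b_1=2>1, not a PF.
4^4 − 125 = 256 − 125 = 131

131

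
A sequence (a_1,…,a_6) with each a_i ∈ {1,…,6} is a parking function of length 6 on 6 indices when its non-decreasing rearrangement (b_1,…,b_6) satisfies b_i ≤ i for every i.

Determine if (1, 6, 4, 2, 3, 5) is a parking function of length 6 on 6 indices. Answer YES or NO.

YES

Order a: b = (1, 2, 3, 4, 5, 6).
  b_1=1 ≤ 1
  b_2=2 ≤ 2
  b_3=3 ≤ 3
  b_4=4 ≤ 4
  b_5=5 ≤ 5
  b_6=6 ≤ 6
All bounds hold ⇒ YES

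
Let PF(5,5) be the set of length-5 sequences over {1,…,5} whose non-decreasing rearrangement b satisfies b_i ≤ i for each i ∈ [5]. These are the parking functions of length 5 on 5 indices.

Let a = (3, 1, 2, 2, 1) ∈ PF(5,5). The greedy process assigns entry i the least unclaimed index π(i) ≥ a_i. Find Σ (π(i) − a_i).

Σπ(i) = 1+…+5 = 15; Σa = 3+1+2+2+1 = 9; disp = 15−9 = 6.

6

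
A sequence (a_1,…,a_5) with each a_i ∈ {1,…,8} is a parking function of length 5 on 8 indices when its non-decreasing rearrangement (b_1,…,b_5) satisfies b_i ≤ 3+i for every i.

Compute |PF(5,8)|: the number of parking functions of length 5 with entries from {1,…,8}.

26244

#PF = (8−5+1)·(8+1)^(5−1) = 4×6561 = 26244 (Konheim–Weiss)
Example (7,3,4,3,8) → sorted (3,3,4,7,8): b_i ≤ 3+i ∀i, a PF.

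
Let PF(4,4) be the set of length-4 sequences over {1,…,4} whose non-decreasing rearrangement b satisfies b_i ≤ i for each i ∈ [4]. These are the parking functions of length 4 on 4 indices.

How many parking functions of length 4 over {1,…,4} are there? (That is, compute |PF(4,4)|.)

125

|PF(4,4)| = (4+1−4)·(4+1)^{4−1} = 1 · 125 = 125 (Konheim–Weiss)
Check (1,4,2,3) → sorted (1,2,3,4): b_i ≤ i ∀i, a PF.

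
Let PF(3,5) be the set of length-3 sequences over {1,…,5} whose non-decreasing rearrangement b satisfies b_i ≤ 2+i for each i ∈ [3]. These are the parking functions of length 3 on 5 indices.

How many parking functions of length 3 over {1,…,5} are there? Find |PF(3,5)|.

|PF| = 3·6^2 = 3·36 = 108 (Pollak)
One tuple (1,3,5) → sorted (1,3,5): b_i ≤ 2+i ∀i, a PF.

108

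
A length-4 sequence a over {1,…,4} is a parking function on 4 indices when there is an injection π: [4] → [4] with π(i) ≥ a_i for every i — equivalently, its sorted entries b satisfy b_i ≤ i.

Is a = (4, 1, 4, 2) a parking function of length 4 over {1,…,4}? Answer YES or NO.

NO

Order a: b = (1, 2, 4, 4).
  b_1=1 ≤ 1
  b_2=2 ≤ 2
  b_3=4 > 3
  fails at i=3 ⇒ NO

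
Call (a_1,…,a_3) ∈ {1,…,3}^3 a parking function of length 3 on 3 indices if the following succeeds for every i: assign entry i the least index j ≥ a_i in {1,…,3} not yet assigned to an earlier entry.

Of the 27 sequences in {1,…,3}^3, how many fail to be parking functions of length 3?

11

Count = 1·4^2 = 1×16 = 16 [KW]
Check (3,3,3) → sorted (3,3,3): b_1=3>1, not a PF.
3^3 − 16 = 27 − 16 = 11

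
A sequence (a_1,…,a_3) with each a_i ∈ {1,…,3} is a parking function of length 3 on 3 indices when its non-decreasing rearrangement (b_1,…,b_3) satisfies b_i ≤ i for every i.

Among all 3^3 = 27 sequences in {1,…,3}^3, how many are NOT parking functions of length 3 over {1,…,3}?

11

|PF(3,3)| = (4−3)·4^(3−1) = 1×16 = 16 (Konheim–Weiss)
E.g. (1,3,3) → sorted (1,3,3): b_2=3>2, not a PF.
Total 27; non-PF = 27−16 = 11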